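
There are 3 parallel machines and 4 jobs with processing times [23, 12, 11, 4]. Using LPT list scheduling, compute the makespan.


Jobs (LPT sorted): [23, 12, 11, 4]
Machines: 3
  J=23 → Machine 1 (load: 0+23=23)
  J=12 → Machine 2 (load: 0+12=12)
  J=11 → Machine 3 (load: 0+11=11)
  J=4 → Machine 3 (load: 11+4=15)
Machine loads: [23, 12, 15]
Makespan = max = 23 time units


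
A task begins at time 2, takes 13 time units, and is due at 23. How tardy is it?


Completion = start + processing = 2 + 13 = 15
Tardiness = max(0, C - d) = max(0, 15 - 23)
= max(0, -8)
= 0


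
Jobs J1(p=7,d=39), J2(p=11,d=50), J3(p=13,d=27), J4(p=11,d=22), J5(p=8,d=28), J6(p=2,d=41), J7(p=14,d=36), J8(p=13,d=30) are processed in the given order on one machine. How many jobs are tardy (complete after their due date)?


Completion vs due date:
  J1: C=7, d=39 → on time
  J2: C=18, d=50 → on time
  J3: C=31, d=27 → TARDY
  J4: C=42, d=22 → TARDY
  J5: C=50, d=28 → TARDY
  J6: C=52, d=41 → TARDY
  J7: C=66, d=36 → TARDY
  J8: C=79, d=30 → TARDY
Tardy jobs: J3, J4, J5, J6, J7, J8
Count = 6


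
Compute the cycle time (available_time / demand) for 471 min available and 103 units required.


Cycle time = available time / demand
= 471 / 103
= 4.57 min/unit


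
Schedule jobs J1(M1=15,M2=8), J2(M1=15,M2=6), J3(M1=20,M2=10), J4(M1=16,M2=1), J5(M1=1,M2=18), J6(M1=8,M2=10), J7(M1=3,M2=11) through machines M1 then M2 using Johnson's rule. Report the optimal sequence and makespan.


Johnson's rule:
Group 1 (M1≤M2, sort by M1): ['J5', 'J7', 'J6']
Group 2 (M1>M2, sort desc M2): ['J3', 'J1', 'J2', 'J4']
Sequence: J5 → J7 → J6 → J3 → J1 → J2 → J4
Makespan calculation:
  J5: M1 done=1, M2 done=19
  J7: M1 done=4, M2 done=30
  J6: M1 done=12, M2 done=40
  J3: M1 done=32, M2 done=50
  J1: M1 done=47, M2 done=58
  J2: M1 done=62, M2 done=68
  J4: M1 done=78, M2 done=79
= Sequence: J5 → J7 → J6 → J3 → J1 → J2 → J4, Makespan: 79


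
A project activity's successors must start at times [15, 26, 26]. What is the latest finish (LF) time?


LF = min of all successor start times
Successors start at: [15, 26, 26]
LF = min(15, 26, 26)
= 15


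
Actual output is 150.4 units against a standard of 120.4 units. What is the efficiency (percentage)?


Efficiency = (actual / standard) × 100
= (150.4 / 120.4) × 100
= 124.9%


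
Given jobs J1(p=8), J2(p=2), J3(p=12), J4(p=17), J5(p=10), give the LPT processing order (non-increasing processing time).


LPT: sort by longest processing time first
  J4: p=17
  J3: p=12
  J5: p=10
  J1: p=8
  J2: p=2
Order: J4 → J3 → J5 → J1 → J2


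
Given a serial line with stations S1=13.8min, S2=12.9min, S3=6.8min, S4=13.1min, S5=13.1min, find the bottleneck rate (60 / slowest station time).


Bottleneck = longest station time
Station times: [13.8, 12.9, 6.8, 13.1, 13.1]
Max = 13.8 min
Rate = 60 / 13.8
= 4.35 units/hour (bottleneck: 13.8min)


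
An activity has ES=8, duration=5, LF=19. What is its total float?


EF = ES + duration = 8 + 5 = 13
LS = LF - duration = 19 - 5 = 14
Total Float = LF - EF = 19 - 13
(or LS - ES = 14 - 8)
= 6


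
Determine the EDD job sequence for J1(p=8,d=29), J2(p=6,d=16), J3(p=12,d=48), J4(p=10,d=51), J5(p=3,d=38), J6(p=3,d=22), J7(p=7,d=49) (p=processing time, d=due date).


EDD: sort by earliest due date
  J2: d=16, p=6
  J6: d=22, p=3
  J1: d=29, p=8
  J5: d=38, p=3
  J3: d=48, p=12
  J7: d=49, p=7
  J4: d=51, p=10
Order: J2 → J6 → J1 → J5 → J3 → J7 → J4


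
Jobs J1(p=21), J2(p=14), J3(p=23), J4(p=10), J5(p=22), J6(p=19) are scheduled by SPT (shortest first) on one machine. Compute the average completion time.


SPT order: J4 → J2 → J6 → J1 → J5 → J3
Completion times:
  J4: C=10
  J2: C=24
  J6: C=43
  J1: C=64
  J5: C=86
  J3: C=109
Sum = 336, n = 6
Mean flow = 336/6
= 56.00


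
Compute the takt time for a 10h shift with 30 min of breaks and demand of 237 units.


Available = 10×60 - 30 = 570 min
Takt time = 570 / 237
= 2.41 min/unit


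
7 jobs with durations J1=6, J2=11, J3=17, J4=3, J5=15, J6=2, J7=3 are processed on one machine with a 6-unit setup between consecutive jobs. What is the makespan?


Makespan = Σ processing + (n-1) × setup
= (6 + 11 + 17 + 3 + 15 + 2 + 3) + (7-1)×6
= 57 + 36
= 93 time units


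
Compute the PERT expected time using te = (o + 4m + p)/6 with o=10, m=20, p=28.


te = (o + 4m + p) / 6
= (10 + 4×20 + 28) / 6
= (10 + 80 + 28) / 6
= 118 / 6
= 19.67


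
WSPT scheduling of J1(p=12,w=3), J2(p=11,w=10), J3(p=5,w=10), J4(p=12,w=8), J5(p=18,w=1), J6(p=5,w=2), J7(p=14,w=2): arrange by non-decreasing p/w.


WSPT (Smith's rule): sort by p/w ascending
  J3: p/w = 5/10 = 0.500
  J2: p/w = 11/10 = 1.100
  J4: p/w = 12/8 = 1.500
  J6: p/w = 5/2 = 2.500
  J1: p/w = 12/3 = 4.000
  J7: p/w = 14/2 = 7.000
  J5: p/w = 18/1 = 18.000
Order: J3 → J2 → J4 → J6 → J1 → J7 → J5


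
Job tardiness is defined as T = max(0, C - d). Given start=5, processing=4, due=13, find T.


Completion = start + processing = 5 + 4 = 9
Tardiness = max(0, C - d) = max(0, 9 - 13)
= max(0, -4)
= 0


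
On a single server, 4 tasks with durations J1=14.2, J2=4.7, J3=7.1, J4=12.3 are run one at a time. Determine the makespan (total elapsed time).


Sequential makespan: sum all processing times
= 14.2 + 4.7 + 7.1 + 12.3
= 38.3 time units


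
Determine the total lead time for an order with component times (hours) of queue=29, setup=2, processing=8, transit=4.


Lead time = queue + setup + processing + transit
= 29 + 2 + 8 + 4
= 43 hours


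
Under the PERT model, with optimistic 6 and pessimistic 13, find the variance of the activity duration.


σ² = ((p - o) / 6)² = (p - o)² / 36
= (13 - 6)² / 36
= 7² / 36
= 49 / 36
= 1.3611


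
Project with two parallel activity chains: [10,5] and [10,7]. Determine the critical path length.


Path A: 10 + 5 = 15
Path B: 10 + 7 = 17
Critical path = longest = max(15, 17)
= 17 (Path B)


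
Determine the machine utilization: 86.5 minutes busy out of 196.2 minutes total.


Utilization = busy / total × 100
= 86.5 / 196.2 × 100
= 44.1%


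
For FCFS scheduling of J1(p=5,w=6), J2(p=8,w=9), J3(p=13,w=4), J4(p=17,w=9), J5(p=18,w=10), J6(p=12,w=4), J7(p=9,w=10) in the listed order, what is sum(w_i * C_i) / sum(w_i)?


Completion times:
  J1: C=5, w×C=6×5=30
  J2: C=13, w×C=9×13=117
  J3: C=26, w×C=4×26=104
  J4: C=43, w×C=9×43=387
  J5: C=61, w×C=10×61=610
  J6: C=73, w×C=4×73=292
  J7: C=82, w×C=10×82=820
Sum w×C = 2360
Sum w = 52
Weighted avg = 2360/52
= 45.38


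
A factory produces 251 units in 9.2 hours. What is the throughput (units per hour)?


Throughput = units / time
= 251 / 9.2
= 27.3 units/hour


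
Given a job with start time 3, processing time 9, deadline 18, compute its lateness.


Completion = 3 + 9 = 12
Lateness = C - d = 12 - 18
= -6


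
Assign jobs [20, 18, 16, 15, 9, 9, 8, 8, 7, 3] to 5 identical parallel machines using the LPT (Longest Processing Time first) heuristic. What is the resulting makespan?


Jobs (LPT sorted): [20, 18, 16, 15, 9, 9, 8, 8, 7, 3]
Machines: 5
  J=20 → Machine 1 (load: 0+20=20)
  J=18 → Machine 2 (load: 0+18=18)
  J=16 → Machine 3 (load: 0+16=16)
  J=15 → Machine 4 (load: 0+15=15)
  J=9 → Machine 5 (load: 0+9=9)
  J=9 → Machine 5 (load: 9+9=18)
  J=8 → Machine 4 (load: 15+8=23)
  J=8 → Machine 3 (load: 16+8=24)
  J=7 → Machine 2 (load: 18+7=25)
  J=3 → Machine 5 (load: 18+3=21)
Machine loads: [20, 25, 24, 23, 21]
Makespan = max = 25 time units


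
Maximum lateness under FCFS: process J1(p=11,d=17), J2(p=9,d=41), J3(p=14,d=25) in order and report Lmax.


Lateness per job (L = C - d):
  J1: C=11, d=17, L=-6
  J2: C=20, d=41, L=-21
  J3: C=34, d=25, L=9
Lmax = max(-6, -21, 9)
= 9


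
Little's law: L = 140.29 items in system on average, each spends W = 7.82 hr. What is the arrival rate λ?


Little's law: L = λW → λ = L / W
= 140.29 / 7.82
= 17.94 per hour


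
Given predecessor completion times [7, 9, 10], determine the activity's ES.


ES = max of all predecessor completion times
Predecessors: [7, 9, 10]
ES = max(7, 9, 10)
= 10


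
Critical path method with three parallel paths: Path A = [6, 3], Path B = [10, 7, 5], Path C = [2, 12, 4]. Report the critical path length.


Path A: 6 + 3 = 9
Path B: 10 + 7 + 5 = 22
Path C: 2 + 12 + 4 = 18
Critical path = longest = max(9, 22, 18)
= 22 (Path B)


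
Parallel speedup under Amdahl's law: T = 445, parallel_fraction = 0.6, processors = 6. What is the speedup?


Amdahl's law: T_p = T × ((1-p) + p/N)
= 445 × ((1-0.6) + 0.6/6)
= 445 × (0.40 + 0.1000)
= 445 × 0.5000
= 222.50
Speedup = 445/222.50
= 2.00×


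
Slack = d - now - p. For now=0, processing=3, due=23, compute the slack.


Slack = due - current_time - processing
= 23 - 0 - 3
= 20


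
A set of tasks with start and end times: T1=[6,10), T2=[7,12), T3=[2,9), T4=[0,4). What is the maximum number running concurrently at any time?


Check each time point for overlaps:
  t=7: 3 tasks active (T1, T2, T3)
Max concurrent = 3


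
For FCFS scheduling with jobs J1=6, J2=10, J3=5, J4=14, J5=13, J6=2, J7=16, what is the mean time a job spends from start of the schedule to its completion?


Completion times:
  J1: completes at 6
  J2: completes at 16
  J3: completes at 21
  J4: completes at 35
  J5: completes at 48
  J6: completes at 50
  J7: completes at 66
Sum = 242
Average = 242/7
= 34.57


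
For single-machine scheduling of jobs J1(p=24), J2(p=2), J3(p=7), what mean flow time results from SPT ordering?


SPT order: J2 → J3 → J1
Completion times:
  J2: C=2
  J3: C=9
  J1: C=33
Sum = 44, n = 3
Mean flow = 44/3
= 14.67


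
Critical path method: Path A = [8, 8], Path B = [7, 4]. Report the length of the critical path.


Path A: 8 + 8 = 16
Path B: 7 + 4 = 11
Critical path = longest = max(16, 11)
= 16 (Path A)


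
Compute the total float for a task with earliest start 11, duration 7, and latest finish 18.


EF = ES + duration = 11 + 7 = 18
LS = LF - duration = 18 - 7 = 11
Total Float = LF - EF = 18 - 18
(or LS - ES = 11 - 11)
= 0


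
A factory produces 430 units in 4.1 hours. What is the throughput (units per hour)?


Throughput = units / time
= 430 / 4.1
= 104.9 units/hour


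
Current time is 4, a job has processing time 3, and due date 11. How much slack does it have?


Slack = due - current_time - processing
= 11 - 4 - 3
= 4


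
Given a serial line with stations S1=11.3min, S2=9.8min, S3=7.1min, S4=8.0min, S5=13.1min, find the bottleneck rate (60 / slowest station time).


Bottleneck = longest station time
Station times: [11.3, 9.8, 7.1, 8.0, 13.1]
Max = 13.1 min
Rate = 60 / 13.1
= 4.58 units/hour (bottleneck: 13.1min)


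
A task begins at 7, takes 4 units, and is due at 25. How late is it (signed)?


Completion = 7 + 4 = 11
Lateness = C - d = 11 - 25
= -14


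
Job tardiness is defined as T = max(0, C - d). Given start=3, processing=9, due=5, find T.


Completion = start + processing = 3 + 9 = 12
Tardiness = max(0, C - d) = max(0, 12 - 5)
= max(0, 7)
= 7


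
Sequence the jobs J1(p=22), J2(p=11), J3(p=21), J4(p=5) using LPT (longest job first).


LPT: sort by longest processing time first
  J1: p=22
  J3: p=21
  J2: p=11
  J4: p=5
Order: J1 → J3 → J2 → J4


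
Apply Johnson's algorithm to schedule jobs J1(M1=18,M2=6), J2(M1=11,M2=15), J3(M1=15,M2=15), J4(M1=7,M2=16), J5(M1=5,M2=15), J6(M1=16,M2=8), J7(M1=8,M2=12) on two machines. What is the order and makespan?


Johnson's rule:
Group 1 (M1≤M2, sort by M1): ['J5', 'J4', 'J7', 'J2', 'J3']
Group 2 (M1>M2, sort desc M2): ['J6', 'J1']
Sequence: J5 → J4 → J7 → J2 → J3 → J6 → J1
Makespan calculation:
  J5: M1 done=5, M2 done=20
  J4: M1 done=12, M2 done=36
  J7: M1 done=20, M2 done=48
  J2: M1 done=31, M2 done=63
  J3: M1 done=46, M2 done=78
  J6: M1 done=62, M2 done=86
  J1: M1 done=80, M2 done=92
= Sequence: J5 → J4 → J7 → J2 → J3 → J6 → J1, Makespan: 92


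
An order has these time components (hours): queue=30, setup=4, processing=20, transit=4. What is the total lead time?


Lead time = queue + setup + processing + transit
= 30 + 4 + 20 + 4
= 58 hours


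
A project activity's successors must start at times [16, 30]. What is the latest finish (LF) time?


LF = min of all successor start times
Successors start at: [16, 30]
LF = min(16, 30)
= 16


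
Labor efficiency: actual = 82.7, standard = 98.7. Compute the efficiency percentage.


Efficiency = (actual / standard) × 100
= (82.7 / 98.7) × 100
= 83.8%


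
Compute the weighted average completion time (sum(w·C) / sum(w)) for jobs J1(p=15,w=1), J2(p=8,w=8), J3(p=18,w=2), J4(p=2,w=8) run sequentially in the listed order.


Completion times:
  J1: C=15, w×C=1×15=15
  J2: C=23, w×C=8×23=184
  J3: C=41, w×C=2×41=82
  J4: C=43, w×C=8×43=344
Sum w×C = 625
Sum w = 19
Weighted avg = 625/19
= 32.89


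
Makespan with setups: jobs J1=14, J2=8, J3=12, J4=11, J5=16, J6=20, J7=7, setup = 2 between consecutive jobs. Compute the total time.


Makespan = Σ processing + (n-1) × setup
= (14 + 8 + 12 + 11 + 16 + 20 + 7) + (7-1)×2
= 88 + 12
= 100 time units


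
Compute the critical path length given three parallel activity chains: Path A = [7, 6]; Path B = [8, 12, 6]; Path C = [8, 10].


Path A: 7 + 6 = 13
Path B: 8 + 12 + 6 = 26
Path C: 8 + 10 = 18
Critical path = longest = max(13, 26, 18)
= 26 (Path B)


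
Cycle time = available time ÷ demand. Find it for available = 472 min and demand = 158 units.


Cycle time = available time / demand
= 472 / 158
= 2.99 min/unit


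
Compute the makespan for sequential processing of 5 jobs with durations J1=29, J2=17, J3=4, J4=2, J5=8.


Sequential makespan: sum all processing times
= 29 + 17 + 4 + 2 + 8
= 60 time units


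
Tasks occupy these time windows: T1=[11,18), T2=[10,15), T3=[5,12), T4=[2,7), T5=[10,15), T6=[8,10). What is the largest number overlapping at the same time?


Check each time point for overlaps:
  t=11: 4 tasks active (T1, T2, T3, T5)
Max concurrent = 4


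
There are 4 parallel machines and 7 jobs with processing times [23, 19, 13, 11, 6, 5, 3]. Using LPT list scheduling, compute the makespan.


Jobs (LPT sorted): [23, 19, 13, 11, 6, 5, 3]
Machines: 4
  J=23 → Machine 1 (load: 0+23=23)
  J=19 → Machine 2 (load: 0+19=19)
  J=13 → Machine 3 (load: 0+13=13)
  J=11 → Machine 4 (load: 0+11=11)
  J=6 → Machine 4 (load: 11+6=17)
  J=5 → Machine 3 (load: 13+5=18)
  J=3 → Machine 4 (load: 17+3=20)
Machine loads: [23, 19, 18, 20]
Makespan = max = 23 time units


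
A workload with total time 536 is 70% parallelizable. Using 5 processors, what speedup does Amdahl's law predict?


Amdahl's law: T_p = T × ((1-p) + p/N)
= 536 × ((1-0.7) + 0.7/5)
= 536 × (0.30 + 0.1400)
= 536 × 0.4400
= 235.84
Speedup = 536/235.84
= 2.27×


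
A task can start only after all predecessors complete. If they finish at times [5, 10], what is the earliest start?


ES = max of all predecessor completion times
Predecessors: [5, 10]
ES = max(5, 10)
= 10


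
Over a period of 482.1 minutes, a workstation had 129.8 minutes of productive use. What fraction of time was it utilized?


Utilization = busy / total × 100
= 129.8 / 482.1 × 100
= 26.9%


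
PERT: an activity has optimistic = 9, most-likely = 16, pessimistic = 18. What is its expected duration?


te = (o + 4m + p) / 6
= (9 + 4×16 + 18) / 6
= (9 + 64 + 18) / 6
= 91 / 6
= 15.17


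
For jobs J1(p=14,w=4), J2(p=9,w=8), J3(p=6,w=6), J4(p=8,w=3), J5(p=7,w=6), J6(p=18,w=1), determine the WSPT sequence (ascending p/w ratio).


WSPT (Smith's rule): sort by p/w ascending
  J3: p/w = 6/6 = 1.000
  J2: p/w = 9/8 = 1.125
  J5: p/w = 7/6 = 1.167
  J4: p/w = 8/3 = 2.667
  J1: p/w = 14/4 = 3.500
  J6: p/w = 18/1 = 18.000
Order: J3 → J2 → J5 → J4 → J1 → J6


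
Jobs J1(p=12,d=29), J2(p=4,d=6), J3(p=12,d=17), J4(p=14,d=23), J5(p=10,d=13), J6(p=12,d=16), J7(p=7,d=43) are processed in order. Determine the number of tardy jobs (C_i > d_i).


Completion vs due date:
  J1: C=12, d=29 → on time
  J2: C=16, d=6 → TARDY
  J3: C=28, d=17 → TARDY
  J4: C=42, d=23 → TARDY
  J5: C=52, d=13 → TARDY
  J6: C=64, d=16 → TARDY
  J7: C=71, d=43 → TARDY
Tardy jobs: J2, J3, J4, J5, J6, J7
Count = 6


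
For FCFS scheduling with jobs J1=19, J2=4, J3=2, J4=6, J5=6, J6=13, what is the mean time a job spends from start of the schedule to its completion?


Completion times:
  J1: completes at 19
  J2: completes at 23
  J3: completes at 25
  J4: completes at 31
  J5: completes at 37
  J6: completes at 50
Sum = 185
Average = 185/6
= 30.83


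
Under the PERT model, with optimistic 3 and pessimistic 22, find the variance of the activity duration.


σ² = ((p - o) / 6)² = (p - o)² / 36
= (22 - 3)² / 36
= 19² / 36
= 361 / 36
= 10.0278


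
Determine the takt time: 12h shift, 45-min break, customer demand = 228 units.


Available = 12×60 - 45 = 675 min
Takt time = 675 / 228
= 2.96 min/unit


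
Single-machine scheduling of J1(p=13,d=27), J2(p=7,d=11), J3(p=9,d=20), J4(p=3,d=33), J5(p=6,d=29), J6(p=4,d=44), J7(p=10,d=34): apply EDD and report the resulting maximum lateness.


EDD order: J2 → J3 → J1 → J5 → J4 → J7 → J6
Completion and lateness:
  J2: C=7, d=11, L=7-11=-4
  J3: C=16, d=20, L=16-20=-4
  J1: C=29, d=27, L=29-27=2
  J5: C=35, d=29, L=35-29=6
  J4: C=38, d=33, L=38-33=5
  J7: C=48, d=34, L=48-34=14
  J6: C=52, d=44, L=52-44=8
Lmax = max(-4, -4, 2, 6, 5, 14, 8)
= 14


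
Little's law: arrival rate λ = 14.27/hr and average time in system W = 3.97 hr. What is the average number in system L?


Little's law: L = λ × W
= 14.27 × 3.97
= 56.65


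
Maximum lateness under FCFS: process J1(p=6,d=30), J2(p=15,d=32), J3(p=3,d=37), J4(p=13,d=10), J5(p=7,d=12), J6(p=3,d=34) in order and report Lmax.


Lateness per job (L = C - d):
  J1: C=6, d=30, L=-24
  J2: C=21, d=32, L=-11
  J3: C=24, d=37, L=-13
  J4: C=37, d=10, L=27
  J5: C=44, d=12, L=32
  J6: C=47, d=34, L=13
Lmax = max(-24, -11, -13, 27, 32, 13)
= 32


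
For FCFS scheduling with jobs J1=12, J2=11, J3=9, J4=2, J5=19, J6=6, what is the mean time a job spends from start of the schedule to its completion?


Completion times:
  J1: completes at 12
  J2: completes at 23
  J3: completes at 32
  J4: completes at 34
  J5: completes at 53
  J6: completes at 59
Sum = 213
Average = 213/6
= 35.50


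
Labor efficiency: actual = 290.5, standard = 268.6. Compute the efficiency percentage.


Efficiency = (actual / standard) × 100
= (290.5 / 268.6) × 100
= 108.2%


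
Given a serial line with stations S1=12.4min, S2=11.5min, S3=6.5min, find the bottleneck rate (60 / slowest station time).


Bottleneck = longest station time
Station times: [12.4, 11.5, 6.5]
Max = 12.4 min
Rate = 60 / 12.4
= 4.84 units/hour (bottleneck: 12.4min)


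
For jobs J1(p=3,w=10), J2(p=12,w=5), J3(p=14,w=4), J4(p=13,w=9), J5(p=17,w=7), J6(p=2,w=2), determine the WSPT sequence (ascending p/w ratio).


WSPT (Smith's rule): sort by p/w ascending
  J1: p/w = 3/10 = 0.300
  J6: p/w = 2/2 = 1.000
  J4: p/w = 13/9 = 1.444
  J2: p/w = 12/5 = 2.400
  J5: p/w = 17/7 = 2.429
  J3: p/w = 14/4 = 3.500
Order: J1 → J6 → J4 → J2 → J5 → J3


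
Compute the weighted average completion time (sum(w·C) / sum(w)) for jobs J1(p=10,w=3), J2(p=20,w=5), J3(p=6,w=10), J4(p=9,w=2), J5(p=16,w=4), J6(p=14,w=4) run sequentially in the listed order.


Completion times:
  J1: C=10, w×C=3×10=30
  J2: C=30, w×C=5×30=150
  J3: C=36, w×C=10×36=360
  J4: C=45, w×C=2×45=90
  J5: C=61, w×C=4×61=244
  J6: C=75, w×C=4×75=300
Sum w×C = 1174
Sum w = 28
Weighted avg = 1174/28
= 41.93


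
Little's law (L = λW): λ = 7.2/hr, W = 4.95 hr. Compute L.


Little's law: L = λ × W
= 7.2 × 4.95
= 35.64


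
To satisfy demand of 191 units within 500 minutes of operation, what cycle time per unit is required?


Cycle time = available time / demand
= 500 / 191
= 2.62 min/unit


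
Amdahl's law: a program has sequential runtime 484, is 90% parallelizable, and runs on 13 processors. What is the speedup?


Amdahl's law: T_p = T × ((1-p) + p/N)
= 484 × ((1-0.9) + 0.9/13)
= 484 × (0.10 + 0.0692)
= 484 × 0.1692
= 81.91
Speedup = 484/81.91
= 5.91×


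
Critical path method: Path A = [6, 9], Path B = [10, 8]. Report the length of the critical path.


Path A: 6 + 9 = 15
Path B: 10 + 8 = 18
Critical path = longest = max(15, 18)
= 18 (Path B)


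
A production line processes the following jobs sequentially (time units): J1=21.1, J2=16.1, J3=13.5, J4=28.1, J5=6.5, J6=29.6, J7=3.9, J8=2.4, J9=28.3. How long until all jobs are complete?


Sequential makespan: sum all processing times
= 21.1 + 16.1 + 13.5 + 28.1 + 6.5 + 29.6 + 3.9 + 2.4 + 28.3
= 149.5 time units


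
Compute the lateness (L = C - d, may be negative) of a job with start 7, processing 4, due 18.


Completion = 7 + 4 = 11
Lateness = C - d = 11 - 18
= -7


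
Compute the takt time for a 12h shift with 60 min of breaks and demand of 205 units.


Available = 12×60 - 60 = 660 min
Takt time = 660 / 205
= 3.22 min/unit


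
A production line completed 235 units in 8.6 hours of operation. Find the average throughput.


Throughput = units / time
= 235 / 8.6
= 27.3 units/hour


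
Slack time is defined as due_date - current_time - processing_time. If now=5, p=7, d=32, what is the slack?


Slack = due - current_time - processing
= 32 - 5 - 7
= 20


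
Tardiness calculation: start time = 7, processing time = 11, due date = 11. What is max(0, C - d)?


Completion = start + processing = 7 + 11 = 18
Tardiness = max(0, C - d) = max(0, 18 - 11)
= max(0, 7)
= 7


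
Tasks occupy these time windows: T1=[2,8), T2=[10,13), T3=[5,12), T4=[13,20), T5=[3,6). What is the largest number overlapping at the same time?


Check each time point for overlaps:
  t=5: 3 tasks active (T1, T3, T5)
Max concurrent = 3


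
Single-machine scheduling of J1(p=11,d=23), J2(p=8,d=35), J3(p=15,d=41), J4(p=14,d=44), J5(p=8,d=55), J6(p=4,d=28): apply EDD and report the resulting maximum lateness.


EDD order: J1 → J6 → J2 → J3 → J4 → J5
Completion and lateness:
  J1: C=11, d=23, L=11-23=-12
  J6: C=15, d=28, L=15-28=-13
  J2: C=23, d=35, L=23-35=-12
  J3: C=38, d=41, L=38-41=-3
  J4: C=52, d=44, L=52-44=8
  J5: C=60, d=55, L=60-55=5
Lmax = max(-12, -13, -12, -3, 8, 5)
= 8


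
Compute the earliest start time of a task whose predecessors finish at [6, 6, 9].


ES = max of all predecessor completion times
Predecessors: [6, 6, 9]
ES = max(6, 6, 9)
= 9


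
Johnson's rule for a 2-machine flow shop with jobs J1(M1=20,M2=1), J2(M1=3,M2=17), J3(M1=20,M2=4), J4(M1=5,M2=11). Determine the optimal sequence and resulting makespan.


Johnson's rule:
Group 1 (M1≤M2, sort by M1): ['J2', 'J4']
Group 2 (M1>M2, sort desc M2): ['J3', 'J1']
Sequence: J2 → J4 → J3 → J1
Makespan calculation:
  J2: M1 done=3, M2 done=20
  J4: M1 done=8, M2 done=31
  J3: M1 done=28, M2 done=35
  J1: M1 done=48, M2 done=49
= Sequence: J2 → J4 → J3 → J1, Makespan: 49


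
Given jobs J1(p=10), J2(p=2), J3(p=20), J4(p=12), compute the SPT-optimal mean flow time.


SPT order: J2 → J1 → J4 → J3
Completion times:
  J2: C=2
  J1: C=12
  J4: C=24
  J3: C=44
Sum = 82, n = 4
Mean flow = 82/4
= 20.50


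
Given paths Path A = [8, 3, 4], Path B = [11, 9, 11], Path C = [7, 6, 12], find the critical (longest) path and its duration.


Path A: 8 + 3 + 4 = 15
Path B: 11 + 9 + 11 = 31
Path C: 7 + 6 + 12 = 25
Critical path = longest = max(15, 31, 25)
= 31 (Path B)


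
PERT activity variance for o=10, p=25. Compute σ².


σ² = ((p - o) / 6)² = (p - o)² / 36
= (25 - 10)² / 36
= 15² / 36
= 225 / 36
= 6.2500


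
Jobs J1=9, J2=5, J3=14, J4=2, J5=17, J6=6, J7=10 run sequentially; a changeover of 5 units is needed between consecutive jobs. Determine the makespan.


Makespan = Σ processing + (n-1) × setup
= (9 + 5 + 14 + 2 + 17 + 6 + 10) + (7-1)×5
= 63 + 30
= 93 time units


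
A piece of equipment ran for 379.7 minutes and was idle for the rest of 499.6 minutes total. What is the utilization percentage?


Utilization = busy / total × 100
= 379.7 / 499.6 × 100
= 76.0%


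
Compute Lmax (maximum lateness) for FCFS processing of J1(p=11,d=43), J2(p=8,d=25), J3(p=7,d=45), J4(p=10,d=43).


Lateness per job (L = C - d):
  J1: C=11, d=43, L=-32
  J2: C=19, d=25, L=-6
  J3: C=26, d=45, L=-19
  J4: C=36, d=43, L=-7
Lmax = max(-32, -6, -19, -7)
= -6


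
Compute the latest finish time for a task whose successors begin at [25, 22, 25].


LF = min of all successor start times
Successors start at: [25, 22, 25]
LF = min(25, 22, 25)
= 22


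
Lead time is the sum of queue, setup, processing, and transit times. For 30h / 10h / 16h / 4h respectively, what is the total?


Lead time = queue + setup + processing + transit
= 30 + 10 + 16 + 4
= 60 hours


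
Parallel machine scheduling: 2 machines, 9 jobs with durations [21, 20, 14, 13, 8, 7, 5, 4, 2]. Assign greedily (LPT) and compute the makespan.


Jobs (LPT sorted): [21, 20, 14, 13, 8, 7, 5, 4, 2]
Machines: 2
  J=21 → Machine 1 (load: 0+21=21)
  J=20 → Machine 2 (load: 0+20=20)
  J=14 → Machine 2 (load: 20+14=34)
  J=13 → Machine 1 (load: 21+13=34)
  J=8 → Machine 1 (load: 34+8=42)
  J=7 → Machine 2 (load: 34+7=41)
  J=5 → Machine 2 (load: 41+5=46)
  J=4 → Machine 1 (load: 42+4=46)
  J=2 → Machine 1 (load: 46+2=48)
Machine loads: [48, 46]
Makespan = max = 48 time units


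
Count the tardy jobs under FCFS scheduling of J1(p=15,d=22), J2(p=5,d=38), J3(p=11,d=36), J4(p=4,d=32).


Completion vs due date:
  J1: C=15, d=22 → on time
  J2: C=20, d=38 → on time
  J3: C=31, d=36 → on time
  J4: C=35, d=32 → TARDY
Tardy jobs: J4
Count = 1


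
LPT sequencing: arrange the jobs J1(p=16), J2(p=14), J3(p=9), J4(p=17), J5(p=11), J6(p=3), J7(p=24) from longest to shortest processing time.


LPT: sort by longest processing time first
  J7: p=24
  J4: p=17
  J1: p=16
  J2: p=14
  J5: p=11
  J3: p=9
  J6: p=3
Order: J7 → J4 → J1 → J2 → J5 → J3 → J6


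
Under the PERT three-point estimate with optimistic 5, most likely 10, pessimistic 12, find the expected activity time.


te = (o + 4m + p) / 6
= (5 + 4×10 + 12) / 6
= (5 + 40 + 12) / 6
= 57 / 6
= 9.50


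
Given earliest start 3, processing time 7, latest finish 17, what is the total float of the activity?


EF = ES + duration = 3 + 7 = 10
LS = LF - duration = 17 - 7 = 10
Total Float = LF - EF = 17 - 10
(or LS - ES = 10 - 3)
= 7


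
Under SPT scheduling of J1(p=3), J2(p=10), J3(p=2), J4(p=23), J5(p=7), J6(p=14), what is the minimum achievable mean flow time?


SPT order: J3 → J1 → J5 → J2 → J6 → J4
Completion times:
  J3: C=2
  J1: C=5
  J5: C=12
  J2: C=22
  J6: C=36
  J4: C=59
Sum = 136, n = 6
Mean flow = 136/6
= 22.67


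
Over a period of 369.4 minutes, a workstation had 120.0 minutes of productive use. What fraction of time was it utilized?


Utilization = busy / total × 100
= 120.0 / 369.4 × 100
= 32.5%


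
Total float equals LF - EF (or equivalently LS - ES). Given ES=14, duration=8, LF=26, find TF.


EF = ES + duration = 14 + 8 = 22
LS = LF - duration = 26 - 8 = 18
Total Float = LF - EF = 26 - 22
(or LS - ES = 18 - 14)
= 4


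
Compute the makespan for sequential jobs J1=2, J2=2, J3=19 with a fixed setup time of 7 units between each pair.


Makespan = Σ processing + (n-1) × setup
= (2 + 2 + 19) + (3-1)×7
= 23 + 14
= 37 time units


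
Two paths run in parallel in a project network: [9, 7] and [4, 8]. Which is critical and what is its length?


Path A: 9 + 7 = 16
Path B: 4 + 8 = 12
Critical path = longest = max(16, 12)
= 16 (Path A)


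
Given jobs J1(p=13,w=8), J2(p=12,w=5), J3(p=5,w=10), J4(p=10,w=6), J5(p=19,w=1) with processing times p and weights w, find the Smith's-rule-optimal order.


WSPT (Smith's rule): sort by p/w ascending
  J3: p/w = 5/10 = 0.500
  J1: p/w = 13/8 = 1.625
  J4: p/w = 10/6 = 1.667
  J2: p/w = 12/5 = 2.400
  J5: p/w = 19/1 = 19.000
Order: J3 → J1 → J4 → J2 → J5


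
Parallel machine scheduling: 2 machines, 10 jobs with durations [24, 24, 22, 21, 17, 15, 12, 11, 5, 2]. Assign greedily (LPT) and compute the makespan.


Jobs (LPT sorted): [24, 24, 22, 21, 17, 15, 12, 11, 5, 2]
Machines: 2
  J=24 → Machine 1 (load: 0+24=24)
  J=24 → Machine 2 (load: 0+24=24)
  J=22 → Machine 1 (load: 24+22=46)
  J=21 → Machine 2 (load: 24+21=45)
  J=17 → Machine 2 (load: 45+17=62)
  J=15 → Machine 1 (load: 46+15=61)
  J=12 → Machine 1 (load: 61+12=73)
  J=11 → Machine 2 (load: 62+11=73)
  J=5 → Machine 1 (load: 73+5=78)
  J=2 → Machine 2 (load: 73+2=75)
Machine loads: [78, 75]
Makespan = max = 78 time units


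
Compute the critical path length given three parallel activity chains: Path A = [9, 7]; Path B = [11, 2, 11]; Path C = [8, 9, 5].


Path A: 9 + 7 = 16
Path B: 11 + 2 + 11 = 24
Path C: 8 + 9 + 5 = 22
Critical path = longest = max(16, 24, 22)
= 24 (Path B)


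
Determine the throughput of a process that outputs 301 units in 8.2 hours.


Throughput = units / time
= 301 / 8.2
= 36.7 units/hour


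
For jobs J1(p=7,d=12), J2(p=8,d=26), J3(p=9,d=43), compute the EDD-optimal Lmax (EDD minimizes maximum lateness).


EDD order: J1 → J2 → J3
Completion and lateness:
  J1: C=7, d=12, L=7-12=-5
  J2: C=15, d=26, L=15-26=-11
  J3: C=24, d=43, L=24-43=-19
Lmax = max(-5, -11, -19)
= -5


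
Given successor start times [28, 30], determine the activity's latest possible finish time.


LF = min of all successor start times
Successors start at: [28, 30]
LF = min(28, 30)
= 28


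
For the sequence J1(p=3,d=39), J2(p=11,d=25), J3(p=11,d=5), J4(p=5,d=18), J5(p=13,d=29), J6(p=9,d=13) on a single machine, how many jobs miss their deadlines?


Completion vs due date:
  J1: C=3, d=39 → on time
  J2: C=14, d=25 → on time
  J3: C=25, d=5 → TARDY
  J4: C=30, d=18 → TARDY
  J5: C=43, d=29 → TARDY
  J6: C=52, d=13 → TARDY
Tardy jobs: J3, J4, J5, J6
Count = 4


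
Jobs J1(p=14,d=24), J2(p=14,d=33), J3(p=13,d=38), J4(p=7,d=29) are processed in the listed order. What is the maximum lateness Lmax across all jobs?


Lateness per job (L = C - d):
  J1: C=14, d=24, L=-10
  J2: C=28, d=33, L=-5
  J3: C=41, d=38, L=3
  J4: C=48, d=29, L=19
Lmax = max(-10, -5, 3, 19)
= 19


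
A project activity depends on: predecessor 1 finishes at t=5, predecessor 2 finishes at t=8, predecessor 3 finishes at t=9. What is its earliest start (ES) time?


ES = max of all predecessor completion times
Predecessors: [5, 8, 9]
ES = max(5, 8, 9)
= 9


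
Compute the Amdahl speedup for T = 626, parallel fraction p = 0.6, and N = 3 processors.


Amdahl's law: T_p = T × ((1-p) + p/N)
= 626 × ((1-0.6) + 0.6/3)
= 626 × (0.40 + 0.2000)
= 626 × 0.6000
= 375.60
Speedup = 626/375.60
= 1.67×


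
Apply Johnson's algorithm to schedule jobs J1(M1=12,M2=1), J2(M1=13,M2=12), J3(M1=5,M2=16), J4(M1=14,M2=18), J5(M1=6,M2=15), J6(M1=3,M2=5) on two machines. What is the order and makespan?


Johnson's rule:
Group 1 (M1≤M2, sort by M1): ['J6', 'J3', 'J5', 'J4']
Group 2 (M1>M2, sort desc M2): ['J2', 'J1']
Sequence: J6 → J3 → J5 → J4 → J2 → J1
Makespan calculation:
  J6: M1 done=3, M2 done=8
  J3: M1 done=8, M2 done=24
  J5: M1 done=14, M2 done=39
  J4: M1 done=28, M2 done=57
  J2: M1 done=41, M2 done=69
  J1: M1 done=53, M2 done=70
= Sequence: J6 → J3 → J5 → J4 → J2 → J1, Makespan: 70


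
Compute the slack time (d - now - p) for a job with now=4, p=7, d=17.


Slack = due - current_time - processing
= 17 - 4 - 7
= 6


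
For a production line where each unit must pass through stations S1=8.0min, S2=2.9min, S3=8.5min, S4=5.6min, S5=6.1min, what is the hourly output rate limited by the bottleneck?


Bottleneck = longest station time
Station times: [8.0, 2.9, 8.5, 5.6, 6.1]
Max = 8.5 min
Rate = 60 / 8.5
= 7.06 units/hour (bottleneck: 8.5min)


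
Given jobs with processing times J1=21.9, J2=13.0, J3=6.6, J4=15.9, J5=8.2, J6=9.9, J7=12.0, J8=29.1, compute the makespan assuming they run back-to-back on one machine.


Sequential makespan: sum all processing times
= 21.9 + 13.0 + 6.6 + 15.9 + 8.2 + 9.9 + 12.0 + 29.1
= 116.6 time units


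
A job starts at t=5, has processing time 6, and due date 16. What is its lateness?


Completion = 5 + 6 = 11
Lateness = C - d = 11 - 16
= -5


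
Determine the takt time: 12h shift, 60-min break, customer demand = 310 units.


Available = 12×60 - 60 = 660 min
Takt time = 660 / 310
= 2.13 min/unit


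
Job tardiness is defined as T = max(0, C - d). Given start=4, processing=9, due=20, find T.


Completion = start + processing = 4 + 9 = 13
Tardiness = max(0, C - d) = max(0, 13 - 20)
= max(0, -7)
= 0


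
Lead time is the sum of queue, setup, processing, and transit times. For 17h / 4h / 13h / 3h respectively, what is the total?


Lead time = queue + setup + processing + transit
= 17 + 4 + 13 + 3
= 37 hours


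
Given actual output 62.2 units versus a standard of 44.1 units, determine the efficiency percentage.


Efficiency = (actual / standard) × 100
= (62.2 / 44.1) × 100
= 141.0%


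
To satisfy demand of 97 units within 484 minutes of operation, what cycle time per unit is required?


Cycle time = available time / demand
= 484 / 97
= 4.99 min/unit


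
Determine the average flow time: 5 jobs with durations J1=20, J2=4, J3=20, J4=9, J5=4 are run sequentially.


Completion times:
  J1: completes at 20
  J2: completes at 24
  J3: completes at 44
  J4: completes at 53
  J5: completes at 57
Sum = 198
Average = 198/5
= 39.60


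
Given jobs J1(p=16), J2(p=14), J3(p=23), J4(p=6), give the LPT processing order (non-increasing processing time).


LPT: sort by longest processing time first
  J3: p=23
  J1: p=16
  J2: p=14
  J4: p=6
Order: J3 → J1 → J2 → J4


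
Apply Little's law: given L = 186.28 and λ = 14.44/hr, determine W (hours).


Little's law: L = λW → W = L / λ
= 186.28 / 14.44
= 12.90 hours


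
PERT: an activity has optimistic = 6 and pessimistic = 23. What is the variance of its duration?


σ² = ((p - o) / 6)² = (p - o)² / 36
= (23 - 6)² / 36
= 17² / 36
= 289 / 36
= 8.0278


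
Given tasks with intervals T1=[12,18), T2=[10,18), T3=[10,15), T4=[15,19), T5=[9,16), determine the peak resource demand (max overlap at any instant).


Check each time point for overlaps:
  t=12: 4 tasks active (T1, T2, T3, T5)
Max concurrent = 4


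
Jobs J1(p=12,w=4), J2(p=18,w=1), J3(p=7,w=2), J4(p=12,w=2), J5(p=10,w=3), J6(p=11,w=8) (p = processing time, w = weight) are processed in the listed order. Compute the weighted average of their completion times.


Completion times:
  J1: C=12, w×C=4×12=48
  J2: C=30, w×C=1×30=30
  J3: C=37, w×C=2×37=74
  J4: C=49, w×C=2×49=98
  J5: C=59, w×C=3×59=177
  J6: C=70, w×C=8×70=560
Sum w×C = 987
Sum w = 20
Weighted avg = 987/20
= 49.35


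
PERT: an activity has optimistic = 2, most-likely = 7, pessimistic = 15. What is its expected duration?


te = (o + 4m + p) / 6
= (2 + 4×7 + 15) / 6
= (2 + 28 + 15) / 6
= 45 / 6
= 7.50


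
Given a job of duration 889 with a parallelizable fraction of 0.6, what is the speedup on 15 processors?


Amdahl's law: T_p = T × ((1-p) + p/N)
= 889 × ((1-0.6) + 0.6/15)
= 889 × (0.40 + 0.0400)
= 889 × 0.4400
= 391.16
Speedup = 889/391.16
= 2.27×


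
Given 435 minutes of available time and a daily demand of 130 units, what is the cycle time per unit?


Cycle time = available time / demand
= 435 / 130
= 3.35 min/unit


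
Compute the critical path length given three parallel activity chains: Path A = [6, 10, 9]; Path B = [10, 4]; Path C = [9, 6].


Path A: 6 + 10 + 9 = 25
Path B: 10 + 4 = 14
Path C: 9 + 6 = 15
Critical path = longest = max(25, 14, 15)
= 25 (Path A)


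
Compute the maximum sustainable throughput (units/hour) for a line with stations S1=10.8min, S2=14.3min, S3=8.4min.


Bottleneck = longest station time
Station times: [10.8, 14.3, 8.4]
Max = 14.3 min
Rate = 60 / 14.3
= 4.20 units/hour (bottleneck: 14.3min)


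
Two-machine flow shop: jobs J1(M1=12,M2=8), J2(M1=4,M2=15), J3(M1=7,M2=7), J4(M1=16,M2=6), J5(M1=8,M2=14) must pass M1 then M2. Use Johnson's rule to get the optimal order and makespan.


Johnson's rule:
Group 1 (M1≤M2, sort by M1): ['J2', 'J3', 'J5']
Group 2 (M1>M2, sort desc M2): ['J1', 'J4']
Sequence: J2 → J3 → J5 → J1 → J4
Makespan calculation:
  J2: M1 done=4, M2 done=19
  J3: M1 done=11, M2 done=26
  J5: M1 done=19, M2 done=40
  J1: M1 done=31, M2 done=48
  J4: M1 done=47, M2 done=54
= Sequence: J2 → J3 → J5 → J1 → J4, Makespan: 54


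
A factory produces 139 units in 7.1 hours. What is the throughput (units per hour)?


Throughput = units / time
= 139 / 7.1
= 19.6 units/hour


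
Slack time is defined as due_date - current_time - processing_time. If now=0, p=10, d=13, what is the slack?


Slack = due - current_time - processing
= 13 - 0 - 10
= 3


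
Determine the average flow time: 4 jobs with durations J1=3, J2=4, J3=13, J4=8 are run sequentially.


Completion times:
  J1: completes at 3
  J2: completes at 7
  J3: completes at 20
  J4: completes at 28
Sum = 58
Average = 58/4
= 14.50


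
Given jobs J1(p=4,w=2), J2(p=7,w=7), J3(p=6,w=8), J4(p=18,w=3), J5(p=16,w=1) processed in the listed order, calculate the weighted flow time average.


Completion times:
  J1: C=4, w×C=2×4=8
  J2: C=11, w×C=7×11=77
  J3: C=17, w×C=8×17=136
  J4: C=35, w×C=3×35=105
  J5: C=51, w×C=1×51=51
Sum w×C = 377
Sum w = 21
Weighted avg = 377/21
= 17.95


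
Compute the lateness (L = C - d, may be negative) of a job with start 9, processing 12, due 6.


Completion = 9 + 12 = 21
Lateness = C - d = 21 - 6
= 15


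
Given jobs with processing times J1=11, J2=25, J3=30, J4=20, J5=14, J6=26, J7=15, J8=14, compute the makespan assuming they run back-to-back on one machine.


Sequential makespan: sum all processing times
= 11 + 25 + 30 + 20 + 14 + 26 + 15 + 14
= 155 time units


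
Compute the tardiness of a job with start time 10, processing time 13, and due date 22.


Completion = start + processing = 10 + 13 = 23
Tardiness = max(0, C - d) = max(0, 23 - 22)
= max(0, 1)
= 1


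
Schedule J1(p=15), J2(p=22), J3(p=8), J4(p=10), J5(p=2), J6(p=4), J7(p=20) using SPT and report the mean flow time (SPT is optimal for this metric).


SPT order: J5 → J6 → J3 → J4 → J1 → J7 → J2
Completion times:
  J5: C=2
  J6: C=6
  J3: C=14
  J4: C=24
  J1: C=39
  J7: C=59
  J2: C=81
Sum = 225, n = 7
Mean flow = 225/7
= 32.14


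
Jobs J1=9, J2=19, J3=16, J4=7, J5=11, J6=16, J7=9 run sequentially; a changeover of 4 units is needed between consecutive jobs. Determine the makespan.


Makespan = Σ processing + (n-1) × setup
= (9 + 19 + 16 + 7 + 11 + 16 + 9) + (7-1)×4
= 87 + 24
= 111 time units


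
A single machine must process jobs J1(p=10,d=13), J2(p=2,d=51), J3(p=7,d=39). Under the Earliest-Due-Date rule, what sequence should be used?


EDD: sort by earliest due date
  J1: d=13, p=10
  J3: d=39, p=7
  J2: d=51, p=2
Order: J1 → J3 → J2


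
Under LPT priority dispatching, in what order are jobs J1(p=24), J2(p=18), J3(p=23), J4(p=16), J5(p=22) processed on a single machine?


LPT: sort by longest processing time first
  J1: p=24
  J3: p=23
  J5: p=22
  J2: p=18
  J4: p=16
Order: J1 → J3 → J5 → J2 → J4


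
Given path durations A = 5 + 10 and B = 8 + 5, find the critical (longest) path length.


Path A: 5 + 10 = 15
Path B: 8 + 5 = 13
Critical path = longest = max(15, 13)
= 15 (Path A)
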